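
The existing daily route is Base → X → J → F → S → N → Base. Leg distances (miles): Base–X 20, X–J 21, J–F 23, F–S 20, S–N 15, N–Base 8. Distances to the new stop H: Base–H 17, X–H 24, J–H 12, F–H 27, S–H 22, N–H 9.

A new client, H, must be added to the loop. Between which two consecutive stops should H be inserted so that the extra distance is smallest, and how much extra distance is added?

Minimum extra distance: 15 miles, inserting H between X and J.

Insertion cost between consecutive stops i–j is d(i,H) + d(H,j) − d(i,j):
  between Base and X: 17 + 24 − 20 = 21
  between X and J: 24 + 12 − 21 = 15
  between J and F: 12 + 27 − 23 = 16
  between F and S: 27 + 22 − 20 = 29
  between S and N: 22 + 9 − 15 = 16
  between N and Base: 9 + 17 − 8 = 18
Cheapest insertion is between X and J, adding 15.
New total = 107 + 15 = 122.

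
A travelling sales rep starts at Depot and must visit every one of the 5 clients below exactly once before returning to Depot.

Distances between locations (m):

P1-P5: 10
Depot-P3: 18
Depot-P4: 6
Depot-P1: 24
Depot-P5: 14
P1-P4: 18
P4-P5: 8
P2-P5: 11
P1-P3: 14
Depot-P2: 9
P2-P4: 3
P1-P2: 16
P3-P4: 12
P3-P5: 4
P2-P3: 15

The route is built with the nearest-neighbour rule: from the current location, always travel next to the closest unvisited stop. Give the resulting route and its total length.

62 m along Depot → P4 → P2 → P5 → P3 → P1 → Depot.

At Depot the remaining stops are P4 6, P2 9, P5 14, P3 18, P1 24; go to P4.
At P4 the remaining stops are P2 3, P5 8, P3 12, P1 18; go to P2.
At P2 the remaining stops are P5 11, P3 15, P1 16; go to P5.
At P5 the remaining stops are P3 4, P1 10; go to P3.
At P3 the remaining stops are P1 14; go to P1.
Return P1→Depot: 24.
Total = 6 + 3 + 11 + 4 + 14 + 24 = 62.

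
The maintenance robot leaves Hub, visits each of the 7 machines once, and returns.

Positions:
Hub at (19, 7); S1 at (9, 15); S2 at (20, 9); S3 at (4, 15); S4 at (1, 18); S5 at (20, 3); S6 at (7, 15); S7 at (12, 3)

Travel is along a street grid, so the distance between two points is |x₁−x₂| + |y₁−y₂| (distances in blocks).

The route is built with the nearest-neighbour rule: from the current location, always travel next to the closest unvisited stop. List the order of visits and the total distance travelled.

72 blocks along Hub → S2 → S5 → S7 → S1 → S6 → S3 → S4 → Hub.

From Hub: distances to unvisited — S2=3, S5=5, S7=11, S1=18, S6=20, S3=23, S4=29. Nearest is S2 (3).
From S2: distances to unvisited — S5=6, S7=14, S1=17, S6=19, S3=22, S4=28. Nearest is S5 (6).
From S5: distances to unvisited — S7=8, S1=23, S6=25, S3=28, S4=34. Nearest is S7 (8).
From S7: distances to unvisited — S1=15, S6=17, S3=20, S4=26. Nearest is S1 (15).
From S1: distances to unvisited — S6=2, S3=5, S4=11. Nearest is S6 (2).
From S6: distances to unvisited — S3=3, S4=9. Nearest is S3 (3).
From S3: distances to unvisited — S4=6. Nearest is S4 (6).
Return S4→Hub: 29.
Total = 3 + 6 + 8 + 15 + 2 + 3 + 6 + 29 = 72.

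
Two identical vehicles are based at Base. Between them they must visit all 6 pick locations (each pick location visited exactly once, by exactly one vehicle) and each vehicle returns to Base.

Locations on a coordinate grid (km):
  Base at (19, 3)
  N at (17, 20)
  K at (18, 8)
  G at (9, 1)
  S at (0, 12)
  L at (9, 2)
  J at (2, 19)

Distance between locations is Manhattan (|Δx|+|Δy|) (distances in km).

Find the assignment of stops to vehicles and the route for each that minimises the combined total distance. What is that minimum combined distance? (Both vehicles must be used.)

Minimum combined distance: 88 km.

There are 2^5 − 1 = 31 ways to divide the 6 stops into two non-empty groups. For each, the best each vehicle can do is its own shortest tour through its group:
  {N} + {K, G, S, L, J}: 38 + 74 = 112
  {K} + {N, G, S, L, J}: 12 + 76 = 88
  {N, K} + {G, S, L, J}: 38 + 74 = 112
  {G} + {N, K, S, L, J}: 24 + 74 = 98
  {N, G} + {K, S, L, J}: 58 + 72 = 130
  {K, G} + {N, S, L, J}: 34 + 74 = 108
  … (31 splits in total)
Best: vehicle 1 Base → K → Base = 12; vehicle 2 Base → N → J → S → G → L → Base = 76; combined 88.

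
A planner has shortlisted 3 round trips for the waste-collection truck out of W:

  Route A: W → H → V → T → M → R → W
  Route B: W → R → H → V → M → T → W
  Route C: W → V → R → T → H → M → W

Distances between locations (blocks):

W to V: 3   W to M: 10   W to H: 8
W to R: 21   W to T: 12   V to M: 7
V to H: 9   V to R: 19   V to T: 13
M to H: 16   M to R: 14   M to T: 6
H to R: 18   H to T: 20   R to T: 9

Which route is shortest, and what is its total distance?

Route A: 8 + 9 + 13 + 6 + 14 + 21 = 71
Route B: 21 + 18 + 9 + 7 + 6 + 12 = 73
Route C: 3 + 19 + 9 + 20 + 16 + 10 = 77

71 blocks — Route A is the shortest.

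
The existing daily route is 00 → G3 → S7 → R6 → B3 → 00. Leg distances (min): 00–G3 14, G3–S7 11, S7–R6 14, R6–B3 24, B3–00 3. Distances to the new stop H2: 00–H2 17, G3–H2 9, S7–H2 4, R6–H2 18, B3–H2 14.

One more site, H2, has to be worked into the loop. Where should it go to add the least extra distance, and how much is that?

+2 min — insert H2 between G3 and S7.

Insertion cost between consecutive stops i–j is d(i,H2) + d(H2,j) − d(i,j):
  between 00 and G3: 17 + 9 − 14 = 12
  between G3 and S7: 9 + 4 − 11 = 2
  between S7 and R6: 4 + 18 − 14 = 8
  between R6 and B3: 18 + 14 − 24 = 8
  between B3 and 00: 14 + 17 − 3 = 28
Cheapest insertion is between G3 and S7, adding 2.
New total = 66 + 2 = 68.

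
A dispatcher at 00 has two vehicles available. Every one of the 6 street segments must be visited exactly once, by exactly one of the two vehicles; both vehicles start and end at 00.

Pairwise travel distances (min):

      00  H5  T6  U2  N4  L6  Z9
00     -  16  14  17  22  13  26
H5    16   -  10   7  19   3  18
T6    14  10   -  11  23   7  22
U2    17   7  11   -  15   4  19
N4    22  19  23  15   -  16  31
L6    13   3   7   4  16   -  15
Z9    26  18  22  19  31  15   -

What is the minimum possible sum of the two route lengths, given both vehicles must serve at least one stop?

116 min — the smallest possible combined total.

Check every non-empty split of the stops between the two vehicles; for each half take its own optimal tour:
  {H5} + {T6, U2, N4, L6, Z9}: 32 + 92 = 124
  {T6} + {H5, U2, N4, L6, Z9}: 28 + 88 = 116
  {H5, T6} + {U2, N4, L6, Z9}: 40 + 82 = 122
  {U2} + {H5, T6, N4, L6, Z9}: 34 + 95 = 129
  {H5, U2} + {T6, N4, L6, Z9}: 40 + 89 = 129
  {T6, U2} + {H5, N4, L6, Z9}: 42 + 85 = 127
  … (31 splits in total)
Best: vehicle 1 00 → T6 → 00 = 28; vehicle 2 00 → N4 → U2 → H5 → L6 → Z9 → 00 = 88; combined 116.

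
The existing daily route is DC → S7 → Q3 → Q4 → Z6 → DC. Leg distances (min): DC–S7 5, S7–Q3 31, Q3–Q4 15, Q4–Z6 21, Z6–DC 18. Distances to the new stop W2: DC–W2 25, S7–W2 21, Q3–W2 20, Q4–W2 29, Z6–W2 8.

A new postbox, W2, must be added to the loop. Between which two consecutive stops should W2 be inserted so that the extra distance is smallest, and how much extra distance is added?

Adding 10 min by placing W2 on the S7–Q3 leg.

Insertion cost between consecutive stops i–j is d(i,W2) + d(W2,j) − d(i,j):
  between DC and S7: 25 + 21 − 5 = 41
  between S7 and Q3: 21 + 20 − 31 = 10
  between Q3 and Q4: 20 + 29 − 15 = 34
  between Q4 and Z6: 29 + 8 − 21 = 16
  between Z6 and DC: 8 + 25 − 18 = 15
Cheapest insertion is between S7 and Q3, adding 10.
New total = 90 + 10 = 100.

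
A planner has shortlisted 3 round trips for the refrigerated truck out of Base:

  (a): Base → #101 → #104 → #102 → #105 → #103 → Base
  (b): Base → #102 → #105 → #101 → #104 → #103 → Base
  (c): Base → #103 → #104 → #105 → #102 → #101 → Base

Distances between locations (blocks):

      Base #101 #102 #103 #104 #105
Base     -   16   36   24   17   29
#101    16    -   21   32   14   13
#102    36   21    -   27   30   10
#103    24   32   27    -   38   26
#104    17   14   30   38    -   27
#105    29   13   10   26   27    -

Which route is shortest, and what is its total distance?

Shortest is (a), total 120 blocks.

(a): 16 + 14 + 30 + 10 + 26 + 24 = 120
(b): 36 + 10 + 13 + 14 + 38 + 24 = 135
(c): 24 + 38 + 27 + 10 + 21 + 16 = 136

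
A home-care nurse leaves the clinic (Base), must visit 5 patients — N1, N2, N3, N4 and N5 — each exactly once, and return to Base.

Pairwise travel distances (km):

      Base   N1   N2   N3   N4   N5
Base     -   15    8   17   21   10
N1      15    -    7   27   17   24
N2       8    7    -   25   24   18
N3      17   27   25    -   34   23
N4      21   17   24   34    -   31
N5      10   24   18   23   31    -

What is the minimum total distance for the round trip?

Shortest round trip = 99 km.

With 5 stops there are 5!/2 = 60 distinct round trips (a route and its reverse cost the same).
Base-N1-N2-N3-N4-N5-Base: 15+7+25+34+31+10 = 122
Base-N1-N2-N3-N5-N4-Base: 15+7+25+23+31+21 = 122
Base-N1-N2-N4-N3-N5-Base: 15+7+24+34+23+10 = 113
Base-N1-N2-N4-N5-N3-Base: 15+7+24+31+23+17 = 117
Base-N1-N2-N5-N3-N4-Base: 15+7+18+23+34+21 = 118
Base-N1-N2-N5-N4-N3-Base: 15+7+18+31+34+17 = 122
Base-N1-N3-N2-N4-N5-Base: 15+27+25+24+31+10 = 132
Base-N1-N3-N2-N5-N4-Base: 15+27+25+18+31+21 = 137
Base-N1-N3-N4-N2-N5-Base: 15+27+34+24+18+10 = 128
Base-N1-N3-N4-N5-N2-Base: 15+27+34+31+18+8 = 133
Base-N1-N3-N5-N2-N4-Base: 15+27+23+18+24+21 = 128
Base-N1-N3-N5-N4-N2-Base: 15+27+23+31+24+8 = 128
Base-N1-N4-N2-N3-N5-Base: 15+17+24+25+23+10 = 114
Base-N1-N4-N2-N5-N3-Base: 15+17+24+18+23+17 = 114
… (46 more)
Base-N2-N1-N4-N3-N5-Base: 8+7+17+34+23+10 = 99  ← best
The minimum is 99.
One optimal route: Base → N2 → N1 → N4 → N3 → N5 → Base (or its reverse).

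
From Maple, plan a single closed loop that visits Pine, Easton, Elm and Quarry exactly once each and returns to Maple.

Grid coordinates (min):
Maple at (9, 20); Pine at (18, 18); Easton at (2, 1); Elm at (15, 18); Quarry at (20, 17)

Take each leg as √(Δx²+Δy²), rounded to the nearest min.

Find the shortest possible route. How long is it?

There are 12 distinct closed tours to check (reversals are equivalent).
Maple - Pine - Easton - Elm - Quarry - Maple: 9+23+21+5+11 = 69
Maple - Pine - Easton - Quarry - Elm - Maple: 9+23+24+5+6 = 67
Maple - Pine - Elm - Easton - Quarry - Maple: 9+3+21+24+11 = 68
Maple - Pine - Elm - Quarry - Easton - Maple: 9+3+5+24+20 = 61
Maple - Pine - Quarry - Easton - Elm - Maple: 9+2+24+21+6 = 62
Maple - Pine - Quarry - Elm - Easton - Maple: 9+2+5+21+20 = 57
Maple - Easton - Pine - Elm - Quarry - Maple: 20+23+3+5+11 = 62
Maple - Easton - Pine - Quarry - Elm - Maple: 20+23+2+5+6 = 56
Maple - Easton - Elm - Pine - Quarry - Maple: 20+21+3+2+11 = 57
Maple - Easton - Quarry - Pine - Elm - Maple: 20+24+2+3+6 = 55
Maple - Elm - Pine - Easton - Quarry - Maple: 6+3+23+24+11 = 67
Maple - Elm - Easton - Pine - Quarry - Maple: 6+21+23+2+11 = 63
The minimum is 55.
One optimal route: Maple → Easton → Quarry → Pine → Elm → Maple (or its reverse).

Shortest round trip = 55 min.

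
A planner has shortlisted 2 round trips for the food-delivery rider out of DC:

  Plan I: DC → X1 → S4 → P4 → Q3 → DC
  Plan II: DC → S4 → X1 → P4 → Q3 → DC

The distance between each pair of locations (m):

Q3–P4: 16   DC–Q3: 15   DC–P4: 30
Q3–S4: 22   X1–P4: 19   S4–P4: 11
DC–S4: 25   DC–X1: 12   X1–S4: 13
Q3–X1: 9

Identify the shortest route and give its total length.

Plan I: 12 + 13 + 11 + 16 + 15 = 67
Plan II: 25 + 13 + 19 + 16 + 15 = 88

Shortest is Plan I, total 67 m.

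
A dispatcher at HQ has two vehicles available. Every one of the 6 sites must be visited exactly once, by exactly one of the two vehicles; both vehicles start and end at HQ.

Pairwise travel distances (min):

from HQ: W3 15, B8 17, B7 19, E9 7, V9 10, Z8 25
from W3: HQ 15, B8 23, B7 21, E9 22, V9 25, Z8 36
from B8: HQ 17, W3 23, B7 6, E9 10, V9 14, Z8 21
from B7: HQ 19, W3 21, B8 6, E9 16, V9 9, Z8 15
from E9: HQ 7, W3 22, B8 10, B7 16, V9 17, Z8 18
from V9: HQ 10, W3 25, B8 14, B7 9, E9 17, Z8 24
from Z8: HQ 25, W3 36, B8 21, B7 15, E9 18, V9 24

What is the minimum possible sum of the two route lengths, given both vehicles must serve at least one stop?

Check every non-empty split of the stops between the two vehicles; for each half take its own optimal tour:
  {W3} + {B8, B7, E9, V9, Z8}: 30 + 70 = 100
  {B8} + {W3, B7, E9, V9, Z8}: 34 + 89 = 123
  {W3, B8} + {B7, E9, V9, Z8}: 55 + 59 = 114
  {B7} + {W3, B8, E9, V9, Z8}: 38 + 100 = 138
  {W3, B7} + {B8, E9, V9, Z8}: 55 + 70 = 125
  {B8, B7} + {W3, E9, V9, Z8}: 42 + 89 = 131
  … (31 splits in total)
Best: vehicle 1 HQ → W3 → HQ = 30; vehicle 2 HQ → E9 → Z8 → B7 → B8 → V9 → HQ = 70; combined 100.

100 min — the smallest possible combined total.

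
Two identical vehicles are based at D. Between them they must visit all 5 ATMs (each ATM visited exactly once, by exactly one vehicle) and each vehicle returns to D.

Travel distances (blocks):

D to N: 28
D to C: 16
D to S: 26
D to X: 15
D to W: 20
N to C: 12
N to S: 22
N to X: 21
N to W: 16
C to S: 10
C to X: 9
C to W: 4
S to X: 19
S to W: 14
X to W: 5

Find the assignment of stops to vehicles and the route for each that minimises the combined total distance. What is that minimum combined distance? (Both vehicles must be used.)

114 blocks — the smallest possible combined total.

Check every non-empty split of the stops between the two vehicles; for each half take its own optimal tour:
  {N} + {C, S, X, W}: 56 + 60 = 116
  {C} + {N, S, X, W}: 32 + 84 = 116
  {N, C} + {S, X, W}: 56 + 60 = 116
  {S} + {N, C, X, W}: 52 + 64 = 116
  {N, S} + {C, X, W}: 76 + 40 = 116
  {C, S} + {N, X, W}: 52 + 64 = 116
  … (15 splits in total)
  {X} + {N, C, S, W}: 30 + 84 = 114  ← best
Best: vehicle 1 D → X → D = 30; vehicle 2 D → N → C → S → W → D = 84; combined 114.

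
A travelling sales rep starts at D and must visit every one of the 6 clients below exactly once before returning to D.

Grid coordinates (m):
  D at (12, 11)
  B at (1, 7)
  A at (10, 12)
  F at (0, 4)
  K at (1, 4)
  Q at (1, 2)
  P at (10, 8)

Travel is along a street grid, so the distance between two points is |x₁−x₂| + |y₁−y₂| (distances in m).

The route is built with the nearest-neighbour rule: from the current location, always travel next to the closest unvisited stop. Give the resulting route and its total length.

From D: distances to unvisited — A=3, P=5, B=15, K=18, F=19, Q=20. Nearest is A (3).
From A: distances to unvisited — P=4, B=14, K=17, F=18, Q=19. Nearest is P (4).
From P: distances to unvisited — B=10, K=13, F=14, Q=15. Nearest is B (10).
From B: distances to unvisited — K=3, F=4, Q=5. Nearest is K (3).
From K: distances to unvisited — F=1, Q=2. Nearest is F (1).
From F: distances to unvisited — Q=3. Nearest is Q (3).
Return Q→D: 20.
Total = 3 + 4 + 10 + 3 + 1 + 3 + 20 = 44.

Total distance 44 m via the nearest-neighbour route D → A → P → B → K → F → Q → D.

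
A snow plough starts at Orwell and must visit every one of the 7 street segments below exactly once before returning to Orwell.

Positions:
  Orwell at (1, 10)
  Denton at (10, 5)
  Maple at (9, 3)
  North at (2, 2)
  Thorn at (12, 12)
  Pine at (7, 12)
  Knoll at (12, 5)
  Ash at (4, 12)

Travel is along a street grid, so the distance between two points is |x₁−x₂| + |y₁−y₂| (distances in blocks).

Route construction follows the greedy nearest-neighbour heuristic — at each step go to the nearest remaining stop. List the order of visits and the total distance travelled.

At Orwell the remaining stops are Ash 5, Pine 8, North 9, Thorn 13, Denton 14, Maple 15, Knoll 16; go to Ash.
At Ash the remaining stops are Pine 3, Thorn 8, North 12, Denton 13, Maple 14, Knoll 15; go to Pine.
At Pine the remaining stops are Thorn 5, Denton 10, Maple 11, Knoll 12, North 15; go to Thorn.
At Thorn the remaining stops are Knoll 7, Denton 9, Maple 12, North 20; go to Knoll.
At Knoll the remaining stops are Denton 2, Maple 5, North 13; go to Denton.
At Denton the remaining stops are Maple 3, North 11; go to Maple.
At Maple the remaining stops are North 8; go to North.
Return North→Orwell: 9.
Total = 5 + 3 + 5 + 7 + 2 + 3 + 8 + 9 = 42.

Nearest-neighbour total = 42 blocks; route Orwell → Ash → Pine → Thorn → Knoll → Denton → Maple → North → Orwell.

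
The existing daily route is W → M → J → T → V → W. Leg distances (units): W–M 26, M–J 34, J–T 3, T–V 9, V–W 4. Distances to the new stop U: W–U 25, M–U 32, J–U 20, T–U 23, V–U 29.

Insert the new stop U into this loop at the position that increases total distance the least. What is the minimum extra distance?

Insertion cost between consecutive stops i–j is d(i,U) + d(U,j) − d(i,j):
  between W and M: 25 + 32 − 26 = 31
  between M and J: 32 + 20 − 34 = 18
  between J and T: 20 + 23 − 3 = 40
  between T and V: 23 + 29 − 9 = 43
  between V and W: 29 + 25 − 4 = 50
Cheapest insertion is between M and J, adding 18.
New total = 76 + 18 = 94.

+18 — insert U between M and J.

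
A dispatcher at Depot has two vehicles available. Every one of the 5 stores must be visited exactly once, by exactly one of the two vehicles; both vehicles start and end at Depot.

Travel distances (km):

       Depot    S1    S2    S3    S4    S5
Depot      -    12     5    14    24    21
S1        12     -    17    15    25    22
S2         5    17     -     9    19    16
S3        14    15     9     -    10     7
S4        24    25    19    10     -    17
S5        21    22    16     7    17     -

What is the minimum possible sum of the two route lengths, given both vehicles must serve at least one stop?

Check every non-empty split of the stops between the two vehicles; for each half take its own optimal tour:
  {S1} + {S2, S3, S4, S5}: 24 + 62 = 86
  {S2} + {S1, S3, S4, S5}: 10 + 75 = 85
  {S1, S2} + {S3, S4, S5}: 34 + 62 = 96
  {S3} + {S1, S2, S4, S5}: 28 + 75 = 103
  {S1, S3} + {S2, S4, S5}: 41 + 62 = 103
  {S2, S3} + {S1, S4, S5}: 28 + 75 = 103
  … (15 splits in total)
Best: vehicle 1 Depot → S2 → Depot = 10; vehicle 2 Depot → S1 → S3 → S4 → S5 → Depot = 75; combined 85.

85 km — the smallest possible combined total.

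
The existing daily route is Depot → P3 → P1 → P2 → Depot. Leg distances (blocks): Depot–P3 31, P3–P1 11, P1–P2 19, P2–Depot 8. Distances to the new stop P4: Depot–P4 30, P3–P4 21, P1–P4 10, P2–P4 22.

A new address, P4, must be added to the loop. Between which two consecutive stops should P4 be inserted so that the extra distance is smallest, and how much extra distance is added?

Adding 13 blocks by placing P4 on the P1–P2 leg.

Insertion cost between consecutive stops i–j is d(i,P4) + d(P4,j) − d(i,j):
  between Depot and P3: 30 + 21 − 31 = 20
  between P3 and P1: 21 + 10 − 11 = 20
  between P1 and P2: 10 + 22 − 19 = 13
  between P2 and Depot: 22 + 30 − 8 = 44
Cheapest insertion is between P1 and P2, adding 13.
New total = 69 + 13 = 82.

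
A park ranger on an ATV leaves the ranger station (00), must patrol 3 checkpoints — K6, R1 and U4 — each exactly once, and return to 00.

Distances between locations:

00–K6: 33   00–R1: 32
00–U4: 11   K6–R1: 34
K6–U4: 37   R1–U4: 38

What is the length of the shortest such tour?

00→K6→R1→U4→00: 33+34+38+11 = 116
00→K6→U4→R1→00: 33+37+38+32 = 140
00→R1→K6→U4→00: 32+34+37+11 = 114
The minimum is 114.
One optimal route: 00 → R1 → K6 → U4 → 00 (or its reverse).

Shortest round trip = 114.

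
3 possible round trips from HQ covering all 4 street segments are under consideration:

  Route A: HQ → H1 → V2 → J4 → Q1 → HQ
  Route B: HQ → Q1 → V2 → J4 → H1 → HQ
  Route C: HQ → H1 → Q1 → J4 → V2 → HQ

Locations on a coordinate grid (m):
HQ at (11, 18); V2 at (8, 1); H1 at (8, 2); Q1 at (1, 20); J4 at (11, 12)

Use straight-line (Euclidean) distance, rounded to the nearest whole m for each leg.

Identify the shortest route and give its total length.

Route A: 16 + 1 + 11 + 13 + 10 = 51
Route B: 10 + 20 + 11 + 10 + 16 = 67
Route C: 16 + 19 + 13 + 11 + 17 = 76

51 m — Route A is the shortest.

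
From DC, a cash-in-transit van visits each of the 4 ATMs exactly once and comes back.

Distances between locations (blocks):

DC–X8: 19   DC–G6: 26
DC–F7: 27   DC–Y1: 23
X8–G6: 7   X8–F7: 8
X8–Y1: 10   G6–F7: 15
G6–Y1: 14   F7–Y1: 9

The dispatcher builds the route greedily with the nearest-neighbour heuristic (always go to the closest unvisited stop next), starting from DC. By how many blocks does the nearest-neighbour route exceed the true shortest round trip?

3 blocks longer than the optimal tour.

DC: X8=19, Y1=23, G6=26, F7=27 ⇒ X8
X8: G6=7, F7=8, Y1=10 ⇒ G6
G6: Y1=14, F7=15 ⇒ Y1
Y1: F7=9 ⇒ F7
NN route DC → X8 → G6 → Y1 → F7 → DC costs 76.
Optimal: DC → X8 → G6 → F7 → Y1 → DC costs 73 (by enumerating all 12 distinct tours).
Excess = 76 − 73 = 3.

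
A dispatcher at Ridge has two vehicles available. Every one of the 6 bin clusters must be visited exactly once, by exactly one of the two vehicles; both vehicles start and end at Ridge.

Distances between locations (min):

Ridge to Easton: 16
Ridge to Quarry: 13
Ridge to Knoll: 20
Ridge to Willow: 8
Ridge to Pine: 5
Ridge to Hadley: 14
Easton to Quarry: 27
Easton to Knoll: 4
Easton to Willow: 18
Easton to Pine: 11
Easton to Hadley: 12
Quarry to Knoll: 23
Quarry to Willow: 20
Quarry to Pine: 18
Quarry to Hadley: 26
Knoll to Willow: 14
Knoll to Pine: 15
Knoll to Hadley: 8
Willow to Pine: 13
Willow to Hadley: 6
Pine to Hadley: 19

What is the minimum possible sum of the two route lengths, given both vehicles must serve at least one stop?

Check every non-empty split of the stops between the two vehicles; for each half take its own optimal tour:
  {Easton} + {Quarry, Knoll, Willow, Pine, Hadley}: 32 + 67 = 99
  {Quarry} + {Easton, Knoll, Willow, Pine, Hadley}: 26 + 42 = 68
  {Easton, Quarry} + {Knoll, Willow, Pine, Hadley}: 56 + 42 = 98
  {Knoll} + {Easton, Quarry, Willow, Pine, Hadley}: 40 + 67 = 107
  {Easton, Knoll} + {Quarry, Willow, Pine, Hadley}: 40 + 63 = 103
  {Quarry, Knoll} + {Easton, Willow, Pine, Hadley}: 56 + 42 = 98
  … (31 splits in total)
Best: vehicle 1 Ridge → Quarry → Ridge = 26; vehicle 2 Ridge → Willow → Hadley → Knoll → Easton → Pine → Ridge = 42; combined 68.

Minimum combined distance: 68 min.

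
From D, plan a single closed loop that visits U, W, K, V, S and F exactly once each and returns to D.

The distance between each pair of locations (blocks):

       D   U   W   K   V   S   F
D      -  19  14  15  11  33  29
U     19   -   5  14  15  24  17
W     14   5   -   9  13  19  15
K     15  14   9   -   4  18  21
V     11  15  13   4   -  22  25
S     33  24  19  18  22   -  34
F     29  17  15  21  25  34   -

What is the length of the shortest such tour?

Shortest round trip = 103 blocks.

There are 360 distinct closed tours to check (reversals are equivalent).
D → U → W → K → V → S → F → D: 19+5+9+4+22+34+29 = 122
D → U → W → K → V → F → S → D: 19+5+9+4+25+34+33 = 129
D → U → W → K → S → V → F → D: 19+5+9+18+22+25+29 = 127
D → U → W → K → S → F → V → D: 19+5+9+18+34+25+11 = 121
D → U → W → K → F → V → S → D: 19+5+9+21+25+22+33 = 134
D → U → W → K → F → S → V → D: 19+5+9+21+34+22+11 = 121
D → U → W → V → K → S → F → D: 19+5+13+4+18+34+29 = 122
D → U → W → V → K → F → S → D: 19+5+13+4+21+34+33 = 129
… (352 more)
D → U → F → W → S → K → V → D: 19+17+15+19+18+4+11 = 103  ← best
The minimum is 103.
One optimal route: D → U → F → W → S → K → V → D (or its reverse).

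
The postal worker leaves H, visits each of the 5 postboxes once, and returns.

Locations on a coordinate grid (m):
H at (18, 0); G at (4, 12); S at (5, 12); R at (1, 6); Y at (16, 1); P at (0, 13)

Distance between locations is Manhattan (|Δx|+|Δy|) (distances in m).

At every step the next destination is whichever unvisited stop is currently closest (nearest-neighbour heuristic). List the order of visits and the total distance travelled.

From H: distances to unvisited — Y=3, R=23, S=25, G=26, P=31. Nearest is Y (3).
From Y: distances to unvisited — R=20, S=22, G=23, P=28. Nearest is R (20).
From R: distances to unvisited — P=8, G=9, S=10. Nearest is P (8).
From P: distances to unvisited — G=5, S=6. Nearest is G (5).
From G: distances to unvisited — S=1. Nearest is S (1).
Return S→H: 25.
Total = 3 + 20 + 8 + 5 + 1 + 25 = 62.

Nearest-neighbour total = 62 m; route H → Y → R → P → G → S → H.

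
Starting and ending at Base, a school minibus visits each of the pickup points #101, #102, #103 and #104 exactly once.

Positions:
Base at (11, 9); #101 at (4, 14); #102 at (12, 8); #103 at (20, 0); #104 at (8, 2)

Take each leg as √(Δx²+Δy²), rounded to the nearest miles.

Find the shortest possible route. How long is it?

There are 12 distinct closed tours to check (reversals are equivalent).
Base-#101-#102-#103-#104-Base: 9+10+11+12+8 = 50
Base-#101-#102-#104-#103-Base: 9+10+7+12+13 = 51
Base-#101-#103-#102-#104-Base: 9+21+11+7+8 = 56
Base-#101-#103-#104-#102-Base: 9+21+12+7+1 = 50
Base-#101-#104-#102-#103-Base: 9+13+7+11+13 = 53
Base-#101-#104-#103-#102-Base: 9+13+12+11+1 = 46
Base-#102-#101-#103-#104-Base: 1+10+21+12+8 = 52
Base-#102-#101-#104-#103-Base: 1+10+13+12+13 = 49
Base-#102-#103-#101-#104-Base: 1+11+21+13+8 = 54
Base-#102-#104-#101-#103-Base: 1+7+13+21+13 = 55
Base-#103-#101-#102-#104-Base: 13+21+10+7+8 = 59
Base-#103-#102-#101-#104-Base: 13+11+10+13+8 = 55
The minimum is 46.
One optimal route: Base → #101 → #104 → #103 → #102 → Base (or its reverse).

Shortest round trip = 46 miles.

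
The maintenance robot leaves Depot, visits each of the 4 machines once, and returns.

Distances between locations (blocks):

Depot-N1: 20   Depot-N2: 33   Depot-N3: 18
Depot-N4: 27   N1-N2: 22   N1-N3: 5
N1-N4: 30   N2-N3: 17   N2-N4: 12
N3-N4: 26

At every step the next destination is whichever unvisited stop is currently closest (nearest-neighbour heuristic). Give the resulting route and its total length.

84 blocks along Depot → N3 → N1 → N2 → N4 → Depot.

Depot → [N3:18 / N1:20 / N4:27 / N2:33] → N3 (18)
N3 → [N1:5 / N2:17 / N4:26] → N1 (5)
N1 → [N2:22 / N4:30] → N2 (22)
N2 → [N4:12] → N4 (12)
Return N4→Depot: 27.
Total = 18 + 5 + 22 + 12 + 27 = 84.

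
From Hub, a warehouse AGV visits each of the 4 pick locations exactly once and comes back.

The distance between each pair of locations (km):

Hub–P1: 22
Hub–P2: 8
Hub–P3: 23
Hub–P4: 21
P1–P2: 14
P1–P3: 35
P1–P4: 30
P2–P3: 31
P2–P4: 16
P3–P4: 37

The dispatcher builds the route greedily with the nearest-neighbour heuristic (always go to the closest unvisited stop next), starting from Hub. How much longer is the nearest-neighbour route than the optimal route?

Hub: P2=8, P4=21, P1=22, P3=23 ⇒ P2
P2: P1=14, P4=16, P3=31 ⇒ P1
P1: P4=30, P3=35 ⇒ P4
P4: P3=37 ⇒ P3
NN route Hub → P2 → P1 → P4 → P3 → Hub costs 112.
Optimal: Hub → P3 → P1 → P2 → P4 → Hub costs 109 (by enumerating all 12 distinct tours).
Excess = 112 − 109 = 3.

3 km longer than the optimal tour.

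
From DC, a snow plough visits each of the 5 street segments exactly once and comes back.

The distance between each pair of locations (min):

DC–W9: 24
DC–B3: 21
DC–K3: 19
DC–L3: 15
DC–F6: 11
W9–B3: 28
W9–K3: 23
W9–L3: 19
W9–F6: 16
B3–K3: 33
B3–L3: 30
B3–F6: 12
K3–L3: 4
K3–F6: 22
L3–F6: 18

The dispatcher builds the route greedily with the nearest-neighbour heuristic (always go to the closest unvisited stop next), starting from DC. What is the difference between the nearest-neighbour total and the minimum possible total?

DC: F6=11, L3=15, K3=19, B3=21, W9=24 ⇒ F6
F6: B3=12, W9=16, L3=18, K3=22 ⇒ B3
B3: W9=28, L3=30, K3=33 ⇒ W9
W9: L3=19, K3=23 ⇒ L3
L3: K3=4 ⇒ K3
NN route DC → F6 → B3 → W9 → L3 → K3 → DC costs 93.
Optimal: DC → B3 → F6 → W9 → K3 → L3 → DC costs 91 (by enumerating all 60 distinct tours).
Excess = 93 − 91 = 2.

2 min longer than the optimal tour.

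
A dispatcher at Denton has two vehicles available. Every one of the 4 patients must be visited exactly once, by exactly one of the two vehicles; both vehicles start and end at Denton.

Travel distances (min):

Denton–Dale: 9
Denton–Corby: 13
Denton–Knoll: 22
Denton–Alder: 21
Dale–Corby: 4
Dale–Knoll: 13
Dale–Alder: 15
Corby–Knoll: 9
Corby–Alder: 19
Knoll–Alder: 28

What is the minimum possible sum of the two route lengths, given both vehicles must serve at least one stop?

Minimum combined distance: 86 min.

Check every non-empty split of the stops between the two vehicles; for each half take its own optimal tour:
  {Dale} + {Corby, Knoll, Alder}: 18 + 71 = 89
  {Corby} + {Dale, Knoll, Alder}: 26 + 71 = 97
  {Dale, Corby} + {Knoll, Alder}: 26 + 71 = 97
  {Knoll} + {Dale, Corby, Alder}: 44 + 53 = 97
  {Dale, Knoll} + {Corby, Alder}: 44 + 53 = 97
  {Corby, Knoll} + {Dale, Alder}: 44 + 45 = 89
  … (7 splits in total)
  {Dale, Corby, Knoll} + {Alder}: 44 + 42 = 86  ← best
Best: vehicle 1 Denton → Dale → Corby → Knoll → Denton = 44; vehicle 2 Denton → Alder → Denton = 42; combined 86.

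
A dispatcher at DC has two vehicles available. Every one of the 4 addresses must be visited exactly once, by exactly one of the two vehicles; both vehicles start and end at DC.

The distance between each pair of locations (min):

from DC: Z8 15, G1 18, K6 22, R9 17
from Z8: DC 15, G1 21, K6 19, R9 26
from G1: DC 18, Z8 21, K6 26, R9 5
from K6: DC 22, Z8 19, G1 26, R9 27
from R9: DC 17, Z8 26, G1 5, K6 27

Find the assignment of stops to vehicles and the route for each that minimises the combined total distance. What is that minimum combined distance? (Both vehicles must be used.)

Try each way of splitting the stops between the two vehicles (each non-empty) and, for each split, find the best tour for each vehicle:
  {Z8} + {G1, K6, R9}: 30 + 70 = 100
  {G1} + {Z8, K6, R9}: 36 + 78 = 114
  {Z8, G1} + {K6, R9}: 54 + 66 = 120
  {K6} + {Z8, G1, R9}: 44 + 58 = 102
  {Z8, K6} + {G1, R9}: 56 + 40 = 96
  {G1, K6} + {Z8, R9}: 66 + 58 = 124
  … (7 splits in total)
Best: vehicle 1 DC → Z8 → K6 → DC = 56; vehicle 2 DC → G1 → R9 → DC = 40; combined 96.

Minimum combined distance: 96 min.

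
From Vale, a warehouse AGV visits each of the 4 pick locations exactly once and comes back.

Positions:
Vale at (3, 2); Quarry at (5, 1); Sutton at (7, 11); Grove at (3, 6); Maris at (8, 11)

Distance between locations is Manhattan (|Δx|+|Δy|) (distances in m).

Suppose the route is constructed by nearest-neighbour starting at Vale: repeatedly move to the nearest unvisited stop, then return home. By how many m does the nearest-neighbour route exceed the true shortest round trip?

From Vale: Quarry=3, Grove=4, Sutton=13, Maris=14 → choose Quarry (3).
From Quarry: Grove=7, Sutton=12, Maris=13 → choose Grove (7).
From Grove: Sutton=9, Maris=10 → choose Sutton (9).
From Sutton: Maris=1 → choose Maris (1).
NN route Vale → Quarry → Grove → Sutton → Maris → Vale costs 34.
Optimal: Vale → Quarry → Sutton → Maris → Grove → Vale costs 30 (by enumerating all 12 distinct tours).
Excess = 34 − 30 = 4.

The nearest-neighbour route is 4 m longer than optimal.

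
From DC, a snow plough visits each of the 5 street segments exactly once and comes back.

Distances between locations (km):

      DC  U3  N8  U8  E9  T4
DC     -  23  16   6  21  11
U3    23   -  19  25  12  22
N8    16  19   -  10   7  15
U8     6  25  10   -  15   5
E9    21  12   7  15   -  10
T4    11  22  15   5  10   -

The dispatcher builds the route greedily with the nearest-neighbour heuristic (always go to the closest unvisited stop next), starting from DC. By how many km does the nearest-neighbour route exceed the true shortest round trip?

DC: U8=6, T4=11, N8=16, E9=21, U3=23 ⇒ U8
U8: T4=5, N8=10, E9=15, U3=25 ⇒ T4
T4: E9=10, N8=15, U3=22 ⇒ E9
E9: N8=7, U3=12 ⇒ N8
N8: U3=19 ⇒ U3
NN route DC → U8 → T4 → E9 → N8 → U3 → DC costs 70.
Optimal: DC → U3 → E9 → N8 → U8 → T4 → DC costs 68 (by enumerating all 60 distinct tours).
Excess = 70 − 68 = 2.

The nearest-neighbour route is 2 km longer than optimal.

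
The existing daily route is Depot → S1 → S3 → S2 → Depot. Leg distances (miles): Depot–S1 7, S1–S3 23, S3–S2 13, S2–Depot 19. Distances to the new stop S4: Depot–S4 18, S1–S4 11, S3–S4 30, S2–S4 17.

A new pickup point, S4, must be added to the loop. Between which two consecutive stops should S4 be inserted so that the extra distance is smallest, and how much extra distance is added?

+16 miles — insert S4 between S2 and Depot.

Insertion cost between consecutive stops i–j is d(i,S4) + d(S4,j) − d(i,j):
  between Depot and S1: 18 + 11 − 7 = 22
  between S1 and S3: 11 + 30 − 23 = 18
  between S3 and S2: 30 + 17 − 13 = 34
  between S2 and Depot: 17 + 18 − 19 = 16
Cheapest insertion is between S2 and Depot, adding 16.
New total = 62 + 16 = 78.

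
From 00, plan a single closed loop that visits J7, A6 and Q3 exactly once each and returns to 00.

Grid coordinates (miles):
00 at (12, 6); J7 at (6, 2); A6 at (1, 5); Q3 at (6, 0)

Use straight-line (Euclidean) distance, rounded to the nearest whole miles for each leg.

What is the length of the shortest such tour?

With 3 stops there are 3!/2 = 3 distinct round trips (a route and its reverse cost the same).
00 - J7 - A6 - Q3 - 00: 7+6+7+8 = 28
00 - J7 - Q3 - A6 - 00: 7+2+7+11 = 27
00 - A6 - J7 - Q3 - 00: 11+6+2+8 = 27
The minimum is 27.
One optimal route: 00 → J7 → Q3 → A6 → 00 (or its reverse).

Shortest round trip = 27 miles.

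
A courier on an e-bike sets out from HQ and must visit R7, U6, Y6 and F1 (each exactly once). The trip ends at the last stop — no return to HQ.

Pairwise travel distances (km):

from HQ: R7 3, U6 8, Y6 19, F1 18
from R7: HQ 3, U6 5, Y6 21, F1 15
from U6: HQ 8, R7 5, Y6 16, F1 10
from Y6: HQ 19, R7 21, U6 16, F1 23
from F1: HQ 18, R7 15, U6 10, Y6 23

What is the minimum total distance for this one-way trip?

There are 4! = 24 possible orderings.
HQ → R7 → U6 → Y6 → F1: 3+5+16+23 = 47
HQ → R7 → U6 → F1 → Y6: 3+5+10+23 = 41
HQ → R7 → Y6 → U6 → F1: 3+21+16+10 = 50
HQ → R7 → Y6 → F1 → U6: 3+21+23+10 = 57
HQ → R7 → F1 → U6 → Y6: 3+15+10+16 = 44
HQ → R7 → F1 → Y6 → U6: 3+15+23+16 = 57
HQ → U6 → R7 → Y6 → F1: 8+5+21+23 = 57
HQ → U6 → R7 → F1 → Y6: 8+5+15+23 = 51
HQ → U6 → Y6 → R7 → F1: 8+16+21+15 = 60
HQ → U6 → Y6 → F1 → R7: 8+16+23+15 = 62
HQ → U6 → F1 → R7 → Y6: 8+10+15+21 = 54
HQ → U6 → F1 → Y6 → R7: 8+10+23+21 = 62
HQ → Y6 → R7 → U6 → F1: 19+21+5+10 = 55
HQ → Y6 → R7 → F1 → U6: 19+21+15+10 = 65
… (10 more)
The minimum is 41.
One shortest path: HQ → R7 → U6 → F1 → Y6.

Shortest open route: 41 km.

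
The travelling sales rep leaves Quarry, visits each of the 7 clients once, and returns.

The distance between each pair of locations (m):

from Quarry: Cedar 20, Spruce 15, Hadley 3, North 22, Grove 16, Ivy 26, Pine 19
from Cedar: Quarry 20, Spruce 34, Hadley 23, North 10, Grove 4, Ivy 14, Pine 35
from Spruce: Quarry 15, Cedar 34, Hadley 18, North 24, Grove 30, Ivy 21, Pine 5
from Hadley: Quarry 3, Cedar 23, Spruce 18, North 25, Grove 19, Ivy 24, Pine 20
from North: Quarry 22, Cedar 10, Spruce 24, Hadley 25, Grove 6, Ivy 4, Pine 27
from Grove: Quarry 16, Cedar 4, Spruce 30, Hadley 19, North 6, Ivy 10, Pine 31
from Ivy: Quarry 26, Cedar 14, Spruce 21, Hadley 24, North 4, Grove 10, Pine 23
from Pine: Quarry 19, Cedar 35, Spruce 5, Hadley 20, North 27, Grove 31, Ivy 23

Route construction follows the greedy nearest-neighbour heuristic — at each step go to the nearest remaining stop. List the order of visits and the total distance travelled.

Total distance 83 m via the nearest-neighbour route Quarry → Hadley → Spruce → Pine → Ivy → North → Grove → Cedar → Quarry.

At Quarry the remaining stops are Hadley 3, Spruce 15, Grove 16, Pine 19, Cedar 20, North 22, Ivy 26; go to Hadley.
At Hadley the remaining stops are Spruce 18, Grove 19, Pine 20, Cedar 23, Ivy 24, North 25; go to Spruce.
At Spruce the remaining stops are Pine 5, Ivy 21, North 24, Grove 30, Cedar 34; go to Pine.
At Pine the remaining stops are Ivy 23, North 27, Grove 31, Cedar 35; go to Ivy.
At Ivy the remaining stops are North 4, Grove 10, Cedar 14; go to North.
At North the remaining stops are Grove 6, Cedar 10; go to Grove.
At Grove the remaining stops are Cedar 4; go to Cedar.
Return Cedar→Quarry: 20.
Total = 3 + 18 + 5 + 23 + 4 + 6 + 4 + 20 = 83.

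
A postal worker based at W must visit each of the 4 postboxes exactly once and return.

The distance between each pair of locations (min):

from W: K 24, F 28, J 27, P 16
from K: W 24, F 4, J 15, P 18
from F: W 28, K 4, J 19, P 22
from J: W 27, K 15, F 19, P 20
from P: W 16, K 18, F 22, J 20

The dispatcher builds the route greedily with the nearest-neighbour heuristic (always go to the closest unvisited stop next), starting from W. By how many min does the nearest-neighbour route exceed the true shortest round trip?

The nearest-neighbour route is 1 min longer than optimal.

W: P=16, K=24, J=27, F=28 ⇒ P
P: K=18, J=20, F=22 ⇒ K
K: F=4, J=15 ⇒ F
F: J=19 ⇒ J
NN route W → P → K → F → J → W costs 84.
Optimal: W → K → F → J → P → W costs 83 (by enumerating all 12 distinct tours).
Excess = 84 − 83 = 1.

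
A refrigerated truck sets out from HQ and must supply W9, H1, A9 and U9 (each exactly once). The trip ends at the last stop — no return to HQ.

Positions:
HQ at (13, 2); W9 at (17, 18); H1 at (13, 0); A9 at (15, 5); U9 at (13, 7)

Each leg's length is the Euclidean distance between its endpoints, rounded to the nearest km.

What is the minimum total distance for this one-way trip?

There are 4! = 24 possible orderings.
HQ - W9 - H1 - A9 - U9: 16+18+5+3 = 42
HQ - W9 - H1 - U9 - A9: 16+18+7+3 = 44
HQ - W9 - A9 - H1 - U9: 16+13+5+7 = 41
HQ - W9 - A9 - U9 - H1: 16+13+3+7 = 39
HQ - W9 - U9 - H1 - A9: 16+12+7+5 = 40
HQ - W9 - U9 - A9 - H1: 16+12+3+5 = 36
HQ - H1 - W9 - A9 - U9: 2+18+13+3 = 36
HQ - H1 - W9 - U9 - A9: 2+18+12+3 = 35
HQ - H1 - A9 - W9 - U9: 2+5+13+12 = 32
HQ - H1 - A9 - U9 - W9: 2+5+3+12 = 22
HQ - H1 - U9 - W9 - A9: 2+7+12+13 = 34
HQ - H1 - U9 - A9 - W9: 2+7+3+13 = 25
HQ - A9 - W9 - H1 - U9: 4+13+18+7 = 42
HQ - A9 - W9 - U9 - H1: 4+13+12+7 = 36
… (10 more)
The minimum is 22.
One shortest path: HQ → H1 → A9 → U9 → W9.

Minimum one-way distance = 22 km.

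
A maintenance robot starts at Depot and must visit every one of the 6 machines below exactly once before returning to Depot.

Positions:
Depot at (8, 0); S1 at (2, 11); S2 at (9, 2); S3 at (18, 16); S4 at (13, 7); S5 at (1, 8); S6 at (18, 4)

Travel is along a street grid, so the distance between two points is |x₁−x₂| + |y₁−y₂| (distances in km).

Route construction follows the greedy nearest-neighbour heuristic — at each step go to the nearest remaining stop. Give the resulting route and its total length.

At Depot the remaining stops are S2 3, S4 12, S6 14, S5 15, S1 17, S3 26; go to S2.
At S2 the remaining stops are S4 9, S6 11, S5 14, S1 16, S3 23; go to S4.
At S4 the remaining stops are S6 8, S5 13, S3 14, S1 15; go to S6.
At S6 the remaining stops are S3 12, S5 21, S1 23; go to S3.
At S3 the remaining stops are S1 21, S5 25; go to S1.
At S1 the remaining stops are S5 4; go to S5.
Return S5→Depot: 15.
Total = 3 + 9 + 8 + 12 + 21 + 4 + 15 = 72.

72 km along Depot → S2 → S4 → S6 → S3 → S1 → S5 → Depot.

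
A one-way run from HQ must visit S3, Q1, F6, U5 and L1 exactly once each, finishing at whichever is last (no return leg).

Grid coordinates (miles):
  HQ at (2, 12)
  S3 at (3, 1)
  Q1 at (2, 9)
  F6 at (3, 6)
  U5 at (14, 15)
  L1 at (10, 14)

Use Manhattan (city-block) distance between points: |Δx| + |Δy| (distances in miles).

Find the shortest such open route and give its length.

Shortest open route: 37 miles.

There are 5! = 120 possible orderings.
HQ→S3→Q1→F6→U5→L1: 12+9+4+20+5 = 50
HQ→S3→Q1→F6→L1→U5: 12+9+4+15+5 = 45
HQ→S3→Q1→U5→F6→L1: 12+9+18+20+15 = 74
HQ→S3→Q1→U5→L1→F6: 12+9+18+5+15 = 59
HQ→S3→Q1→L1→F6→U5: 12+9+13+15+20 = 69
HQ→S3→Q1→L1→U5→F6: 12+9+13+5+20 = 59
HQ→S3→F6→Q1→U5→L1: 12+5+4+18+5 = 44
HQ→S3→F6→Q1→L1→U5: 12+5+4+13+5 = 39
HQ→S3→F6→U5→Q1→L1: 12+5+20+18+13 = 68
HQ→S3→F6→U5→L1→Q1: 12+5+20+5+13 = 55
HQ→S3→F6→L1→Q1→U5: 12+5+15+13+18 = 63
HQ→S3→F6→L1→U5→Q1: 12+5+15+5+18 = 55
HQ→S3→U5→Q1→F6→L1: 12+25+18+4+15 = 74
HQ→S3→U5→Q1→L1→F6: 12+25+18+13+15 = 83
… (106 more)
HQ→Q1→S3→F6→L1→U5: 3+9+5+15+5 = 37  ← best
The minimum is 37.
One shortest path: HQ → Q1 → S3 → F6 → L1 → U5.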